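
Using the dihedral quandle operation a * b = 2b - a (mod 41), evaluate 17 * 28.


17 * 28 = 2*28 - 17 mod 41
= 56 - 17 mod 41
= 39 mod 41 = 39

39


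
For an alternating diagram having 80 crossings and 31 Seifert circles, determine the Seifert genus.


For alternating knots, g = (c - s + 1)/2.
= (80 - 31 + 1)/2
= 50/2 = 25

25


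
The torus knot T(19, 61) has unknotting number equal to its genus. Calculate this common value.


For a torus knot T(p,q), both the unknotting number and genus equal (p-1)(q-1)/2.
= (19-1)(61-1)/2
= 18*60/2
= 1080/2 = 540

540


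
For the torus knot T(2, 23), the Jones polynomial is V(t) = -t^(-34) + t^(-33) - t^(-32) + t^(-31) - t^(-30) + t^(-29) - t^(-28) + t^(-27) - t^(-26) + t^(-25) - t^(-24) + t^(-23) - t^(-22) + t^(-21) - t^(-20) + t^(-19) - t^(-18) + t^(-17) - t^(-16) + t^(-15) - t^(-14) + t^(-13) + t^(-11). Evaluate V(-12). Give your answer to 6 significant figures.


Substituting t = -12 into V(t) = -t^(-34) + t^(-33) - t^(-32) + t^(-31) - t^(-30) + t^(-29) - t^(-28) + t^(-27) - t^(-26) + t^(-25) - t^(-24) + t^(-23) - t^(-22) + t^(-21) - t^(-20) + t^(-19) - t^(-18) + t^(-17) - t^(-16) + t^(-15) - t^(-14) + t^(-13) + t^(-11):
  (-)t^(-34) = -2.0316e-37
  (+)t^(-33) = -2.43792e-36
  (-)t^(-32) = -2.9255e-35
  (+)t^(-31) = -3.5106e-34
  (-)t^(-30) = -4.21272e-33
  (+)t^(-29) = -5.05526e-32
  (-)t^(-28) = -6.06632e-31
  (+)t^(-27) = -7.27958e-30
  (-)t^(-26) = -8.7355e-29
  (+)t^(-25) = -1.04826e-27
  (-)t^(-24) = -1.25791e-26
  (+)t^(-23) = -1.50949e-25
  (-)t^(-22) = -1.81139e-24
  (+)t^(-21) = -2.17367e-23
  (-)t^(-20) = -2.60841e-22
  (+)t^(-19) = -3.13009e-21
  (-)t^(-18) = -3.7561e-20
  (+)t^(-17) = -4.50732e-19
  (-)t^(-16) = -5.40879e-18
  (+)t^(-15) = -6.49055e-17
  (-)t^(-14) = -7.78866e-16
  (+)t^(-13) = -9.34639e-15
  (+)t^(-11) = -1.34588e-12
Sum = (-2.0316e-37) + (-2.43792e-36) + (-2.9255e-35) + (-3.5106e-34) + (-4.21272e-33) + (-5.05526e-32) + (-6.06632e-31) + (-7.27958e-30) + (-8.7355e-29) + (-1.04826e-27) + (-1.25791e-26) + (-1.50949e-25) + (-1.81139e-24) + (-2.17367e-23) + (-2.60841e-22) + (-3.13009e-21) + (-3.7561e-20) + (-4.50732e-19) + (-5.40879e-18) + (-6.49055e-17) + (-7.78866e-16) + (-9.34639e-15) + (-1.34588e-12)
= -1.356075917e-12
Rounded to 6 significant figures: -1.35608e-12

-1.35608e-12


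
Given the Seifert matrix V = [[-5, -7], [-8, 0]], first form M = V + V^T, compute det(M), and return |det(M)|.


Step 1: Form V + V^T where V = [[-5, -7], [-8, 0]]
  V^T = [[-5, -8], [-7, 0]]
  V + V^T = [[-10, -15], [-15, 0]]
Step 2: det(V + V^T) = (-10)*0 - (-15)*(-15)
  = 0 - 225 = -225
Step 3: Knot determinant = |det(V + V^T)| = |-225| = 225

225


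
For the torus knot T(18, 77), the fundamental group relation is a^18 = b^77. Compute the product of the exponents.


The relation is a^18 = b^77.
Product of exponents = 18 * 77
= 1386

1386


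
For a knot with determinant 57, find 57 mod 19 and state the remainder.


Step 1: A knot is p-colorable if and only if p divides its determinant.
Step 2: Compute 57 mod 19.
57 = 3 * 19 + 0
Step 3: 57 mod 19 = 0
Step 4: The knot is 19-colorable: yes

0


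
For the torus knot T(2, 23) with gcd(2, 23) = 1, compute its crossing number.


For a torus knot T(p, q) with gcd(p,q)=1,
the crossing number is min(p*(q-1), q*(p-1)).
p*(q-1) = 2*22 = 44
q*(p-1) = 23*1 = 23
min(44, 23) = 23

23


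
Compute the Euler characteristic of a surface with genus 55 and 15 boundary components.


chi = 2 - 2g - b
= 2 - 2*55 - 15
= 2 - 110 - 15 = -123

-123


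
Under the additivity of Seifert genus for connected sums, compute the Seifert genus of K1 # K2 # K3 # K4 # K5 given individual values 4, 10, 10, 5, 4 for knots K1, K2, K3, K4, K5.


The Seifert genus is additive under connected sum.
Seifert genus(K1 # K2 # K3 # K4 # K5) = (4) + (10) + (10) + (5) + (4)
= 33

33


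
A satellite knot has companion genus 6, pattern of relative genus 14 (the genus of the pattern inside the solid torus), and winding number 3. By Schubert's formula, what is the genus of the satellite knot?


Schubert: g(satellite) = g_rel(pattern) + |winding| * g(companion),
where g_rel(pattern) is the genus of the pattern relative to the solid torus.
= 14 + 3 * 6
= 14 + 18 = 32

32


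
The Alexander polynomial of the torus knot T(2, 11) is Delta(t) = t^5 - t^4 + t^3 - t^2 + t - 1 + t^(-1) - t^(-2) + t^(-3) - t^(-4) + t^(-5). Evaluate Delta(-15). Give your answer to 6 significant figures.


Substituting t = -15 into Delta(t) = t^5 - t^4 + t^3 - t^2 + t - 1 + t^(-1) - t^(-2) + t^(-3) - t^(-4) + t^(-5):
Term values: (-759375) + (-50625) + (-3375) + (-225) + (-15) + (-1) + (-0.0666667) + (-0.00444444) + (-0.000296296) + (-1.97531e-05) + (-1.31687e-06)
Sum = -813616.0714
Rounded to 6 significant figures: -813616

-813616


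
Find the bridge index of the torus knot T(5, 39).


The bridge number of T(p,q) is min(p,q).
min(5, 39) = 5

5


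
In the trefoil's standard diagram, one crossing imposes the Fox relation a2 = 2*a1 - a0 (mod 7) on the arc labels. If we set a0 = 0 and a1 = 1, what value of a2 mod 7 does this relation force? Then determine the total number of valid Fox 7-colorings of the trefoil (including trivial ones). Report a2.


Step 1: Apply the given crossing relation 2*a1 - a0 - a2 = 0 (mod 7).
  a2 = 2*a1 - a0 mod 7
  a2 = 2*1 - 0 mod 7
  a2 = 2 - 0 mod 7
  a2 = 2 mod 7 = 2
Step 2: The trefoil has determinant 3.
  Number of Fox p-colorings (p prime) is p^2 if p = 3, else p.
  Since 7 does not divide 3, only trivial (constant) colorings exist.
  (So the trial a0 = 0, a1 = 1 with a0 != a1 does NOT extend to a valid coloring of the whole trefoil: the other two crossing relations require 3*(a1 - a0) = 0 (mod 7), which fails.)
  Total colorings = 7
Step 3: a2 = 2, total Fox 7-colorings = 7

2


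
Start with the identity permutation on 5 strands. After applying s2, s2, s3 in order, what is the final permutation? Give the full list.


Starting with identity [1, 2, 3, 4, 5].
Apply generators in sequence:
  After s2: [1, 3, 2, 4, 5]
  After s2: [1, 2, 3, 4, 5]
  After s3: [1, 2, 4, 3, 5]
Final permutation: [1, 2, 4, 3, 5]

[1, 2, 4, 3, 5]


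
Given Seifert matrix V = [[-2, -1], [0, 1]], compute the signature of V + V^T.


Step 1: V + V^T = [[-4, -1], [-1, 2]]
Step 2: trace = -2, det = -9
Step 3: Discriminant = (-2)^2 - 4*(-9) = 40
Step 4: Eigenvalues: 2.16228, -4.16228
Step 5: Signature = (# positive eigenvalues) - (# negative eigenvalues) = 0

0


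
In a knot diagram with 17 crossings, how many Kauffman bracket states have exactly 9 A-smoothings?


We choose which 9 of 17 crossings get A-smoothings.
C(17, 9) = 17! / (9! * 8!)
= 24310

24310


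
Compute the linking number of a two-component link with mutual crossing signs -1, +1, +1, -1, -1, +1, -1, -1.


Step 1: Count positive crossings: 3
Step 2: Count negative crossings: 5
Step 3: Sum of signs = 3 - 5 = -2
Step 4: Linking number = sum/2 = -2/2 = -1

-1


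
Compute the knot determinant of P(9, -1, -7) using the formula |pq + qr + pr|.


Step 1: Compute pq + qr + pr.
pq = 9*(-1) = -9
qr = (-1)*(-7) = 7
pr = 9*(-7) = -63
pq + qr + pr = -9 + 7 + (-63) = -65
Step 2: Take absolute value.
det(P(9,-1,-7)) = |-65| = 65

65


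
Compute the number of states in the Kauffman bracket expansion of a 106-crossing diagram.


Each crossing contributes 2 choices (A-smoothing or B-smoothing).
Total states = 2^106 = 81129638414606681695789005144064

81129638414606681695789005144064


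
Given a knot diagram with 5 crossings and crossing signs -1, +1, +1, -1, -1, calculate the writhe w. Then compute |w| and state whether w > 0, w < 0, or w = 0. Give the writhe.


Step 1: Count positive crossings (+1).
Positive crossings: 2
Step 2: Count negative crossings (-1).
Negative crossings: 3
Step 3: Writhe = (positive) - (negative)
w = 2 - 3 = -1
Step 4: |w| = 1, and w is negative

-1


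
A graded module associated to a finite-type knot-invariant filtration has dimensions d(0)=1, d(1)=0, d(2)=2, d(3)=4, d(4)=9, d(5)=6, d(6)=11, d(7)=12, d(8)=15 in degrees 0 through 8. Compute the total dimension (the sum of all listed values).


Total dimension = d(0) + d(1) + ... + d(8)
= 1 + 0 + 2 + 4 + 9 + 6 + 11 + 12 + 15
= 60

60


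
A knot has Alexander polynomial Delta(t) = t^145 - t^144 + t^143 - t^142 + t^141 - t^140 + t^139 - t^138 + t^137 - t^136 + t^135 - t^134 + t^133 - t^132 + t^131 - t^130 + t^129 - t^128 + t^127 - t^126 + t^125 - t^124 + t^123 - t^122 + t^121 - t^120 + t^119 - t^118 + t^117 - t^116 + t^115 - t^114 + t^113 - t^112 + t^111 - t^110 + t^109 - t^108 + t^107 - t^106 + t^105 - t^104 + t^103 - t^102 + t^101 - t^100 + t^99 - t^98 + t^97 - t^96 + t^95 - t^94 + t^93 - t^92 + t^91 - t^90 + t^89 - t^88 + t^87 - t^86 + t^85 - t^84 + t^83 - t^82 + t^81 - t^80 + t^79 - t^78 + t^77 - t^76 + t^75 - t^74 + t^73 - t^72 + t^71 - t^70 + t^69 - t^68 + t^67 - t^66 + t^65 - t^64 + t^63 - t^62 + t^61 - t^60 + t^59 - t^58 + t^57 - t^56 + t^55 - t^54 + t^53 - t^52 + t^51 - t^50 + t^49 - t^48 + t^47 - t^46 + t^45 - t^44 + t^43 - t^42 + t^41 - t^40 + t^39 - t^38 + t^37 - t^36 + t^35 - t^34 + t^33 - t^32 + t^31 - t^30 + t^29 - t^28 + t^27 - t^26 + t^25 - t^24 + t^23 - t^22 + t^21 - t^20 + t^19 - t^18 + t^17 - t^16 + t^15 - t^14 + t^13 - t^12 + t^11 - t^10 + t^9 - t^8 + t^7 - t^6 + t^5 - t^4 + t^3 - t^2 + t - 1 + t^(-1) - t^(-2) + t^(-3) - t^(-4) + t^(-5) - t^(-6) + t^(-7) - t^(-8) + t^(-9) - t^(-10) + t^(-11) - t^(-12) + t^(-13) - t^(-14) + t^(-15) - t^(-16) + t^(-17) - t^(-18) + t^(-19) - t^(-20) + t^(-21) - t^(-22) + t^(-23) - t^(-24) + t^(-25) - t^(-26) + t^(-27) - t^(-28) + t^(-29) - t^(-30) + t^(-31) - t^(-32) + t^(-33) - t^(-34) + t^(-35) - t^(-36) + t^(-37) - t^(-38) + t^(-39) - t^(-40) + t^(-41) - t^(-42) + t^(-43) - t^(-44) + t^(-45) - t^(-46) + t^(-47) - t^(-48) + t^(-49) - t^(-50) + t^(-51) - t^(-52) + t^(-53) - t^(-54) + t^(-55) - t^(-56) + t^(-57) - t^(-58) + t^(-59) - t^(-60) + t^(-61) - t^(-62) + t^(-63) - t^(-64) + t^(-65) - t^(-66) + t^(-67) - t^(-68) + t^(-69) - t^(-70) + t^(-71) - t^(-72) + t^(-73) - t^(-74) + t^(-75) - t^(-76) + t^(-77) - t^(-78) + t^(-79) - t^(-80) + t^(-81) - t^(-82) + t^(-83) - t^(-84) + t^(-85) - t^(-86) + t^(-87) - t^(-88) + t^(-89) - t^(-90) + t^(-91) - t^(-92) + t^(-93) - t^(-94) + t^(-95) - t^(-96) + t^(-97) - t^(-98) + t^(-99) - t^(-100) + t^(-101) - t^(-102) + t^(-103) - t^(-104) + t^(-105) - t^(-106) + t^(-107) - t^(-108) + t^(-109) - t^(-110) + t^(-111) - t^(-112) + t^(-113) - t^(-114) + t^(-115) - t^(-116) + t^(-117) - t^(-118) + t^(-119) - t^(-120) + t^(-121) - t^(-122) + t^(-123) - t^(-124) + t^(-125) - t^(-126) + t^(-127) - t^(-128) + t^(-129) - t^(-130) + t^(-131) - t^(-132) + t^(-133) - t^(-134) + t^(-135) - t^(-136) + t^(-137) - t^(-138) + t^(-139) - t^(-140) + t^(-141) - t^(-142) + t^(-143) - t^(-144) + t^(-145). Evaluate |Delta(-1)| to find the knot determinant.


Step 1: The polynomial has 291 terms with alternating signs, exponents from 145 down to -145.
Step 2: Substitute t = -1. The i-th term has coefficient (-1)^i and exponent (m-i),
  so its value is (-1)^i * (-1)^(m-i) = (-1)^m = -1 for every i.
Step 3: All 291 terms equal -1, so Delta(-1) = 291 * (-1) = -291
Step 4: |Delta(-1)| = 291

291


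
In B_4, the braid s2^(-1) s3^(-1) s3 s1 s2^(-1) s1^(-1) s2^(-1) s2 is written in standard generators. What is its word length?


The word length counts the number of generators (including inverses).
Listing each generator: s2^(-1), s3^(-1), s3, s1, s2^(-1), s1^(-1), s2^(-1), s2
There are 8 generators in this braid word.

8


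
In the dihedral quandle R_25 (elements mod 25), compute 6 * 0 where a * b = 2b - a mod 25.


6 * 0 = 2*0 - 6 mod 25
= 0 - 6 mod 25
= -6 mod 25 = 19

19


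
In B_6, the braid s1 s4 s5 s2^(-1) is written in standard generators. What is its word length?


The word length counts the number of generators (including inverses).
Listing each generator: s1, s4, s5, s2^(-1)
There are 4 generators in this braid word.

4


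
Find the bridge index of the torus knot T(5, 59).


The bridge number of T(p,q) is min(p,q).
min(5, 59) = 5

5


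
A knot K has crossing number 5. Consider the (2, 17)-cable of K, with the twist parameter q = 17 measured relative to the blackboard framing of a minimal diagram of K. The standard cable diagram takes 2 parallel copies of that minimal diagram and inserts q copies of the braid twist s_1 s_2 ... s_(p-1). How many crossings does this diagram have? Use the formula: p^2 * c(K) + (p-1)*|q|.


Step 1: Each of the c(K) crossings of the companion diagram becomes p*p = p^2 crossings among the p parallel strands, and each of the |q| twists s_1 s_2 ... s_(p-1) adds (p-1) crossings.
  Crossings = p^2 * c(K) + (p-1)*|q|
Step 2: = 2^2 * 5 + (2-1)*17
Step 3: = 4*5 + 1*17
Step 4: = 20 + 17 = 37

37


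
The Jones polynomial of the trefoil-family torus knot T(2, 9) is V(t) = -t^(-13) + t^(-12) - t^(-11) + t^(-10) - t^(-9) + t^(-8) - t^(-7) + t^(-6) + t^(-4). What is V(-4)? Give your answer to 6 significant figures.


Substituting t = -4 into V(t) = -t^(-13) + t^(-12) - t^(-11) + t^(-10) - t^(-9) + t^(-8) - t^(-7) + t^(-6) + t^(-4):
  (-)t^(-13) = 1.49012e-08
  (+)t^(-12) = 5.96046e-08
  (-)t^(-11) = 2.38419e-07
  (+)t^(-10) = 9.53674e-07
  (-)t^(-9) = 3.8147e-06
  (+)t^(-8) = 1.52588e-05
  (-)t^(-7) = 6.10352e-05
  (+)t^(-6) = 0.000244141
  (+)t^(-4) = 0.00390625
Sum = (1.49012e-08) + (5.96046e-08) + (2.38419e-07) + (9.53674e-07) + (3.8147e-06) + (1.52588e-05) + (6.10352e-05) + (0.000244141) + (0.00390625)
= 0.004231765866
Rounded to 6 significant figures: 0.00423177

0.00423177


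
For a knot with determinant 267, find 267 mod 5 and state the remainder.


Step 1: A knot is p-colorable if and only if p divides its determinant.
Step 2: Compute 267 mod 5.
267 = 53 * 5 + 2
Step 3: 267 mod 5 = 2
Step 4: The knot is 5-colorable: no

2


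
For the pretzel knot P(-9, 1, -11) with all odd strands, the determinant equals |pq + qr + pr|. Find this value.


Step 1: Compute pq + qr + pr.
pq = (-9)*1 = -9
qr = 1*(-11) = -11
pr = (-9)*(-11) = 99
pq + qr + pr = -9 + (-11) + 99 = 79
Step 2: Take absolute value.
det(P(-9,1,-11)) = |79| = 79

79


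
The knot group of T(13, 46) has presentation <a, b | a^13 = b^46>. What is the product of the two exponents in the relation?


The relation is a^13 = b^46.
Product of exponents = 13 * 46
= 598

598


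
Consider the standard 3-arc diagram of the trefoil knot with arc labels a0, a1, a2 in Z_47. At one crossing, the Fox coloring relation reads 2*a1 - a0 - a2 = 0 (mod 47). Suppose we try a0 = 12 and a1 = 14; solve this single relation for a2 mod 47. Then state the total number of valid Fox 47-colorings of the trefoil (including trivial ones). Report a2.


Step 1: Apply the given crossing relation 2*a1 - a0 - a2 = 0 (mod 47).
  a2 = 2*a1 - a0 mod 47
  a2 = 2*14 - 12 mod 47
  a2 = 28 - 12 mod 47
  a2 = 16 mod 47 = 16
Step 2: The trefoil has determinant 3.
  Number of Fox p-colorings (p prime) is p^2 if p = 3, else p.
  Since 47 does not divide 3, only trivial (constant) colorings exist.
  (So the trial a0 = 12, a1 = 14 with a0 != a1 does NOT extend to a valid coloring of the whole trefoil: the other two crossing relations require 3*(a1 - a0) = 0 (mod 47), which fails.)
  Total colorings = 47
Step 3: a2 = 16, total Fox 47-colorings = 47

16


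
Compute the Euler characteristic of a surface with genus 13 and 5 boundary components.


chi = 2 - 2g - b
= 2 - 2*13 - 5
= 2 - 26 - 5 = -29

-29


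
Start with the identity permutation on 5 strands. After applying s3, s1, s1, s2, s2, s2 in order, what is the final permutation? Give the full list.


Starting with identity [1, 2, 3, 4, 5].
Apply generators in sequence:
  After s3: [1, 2, 4, 3, 5]
  After s1: [2, 1, 4, 3, 5]
  After s1: [1, 2, 4, 3, 5]
  After s2: [1, 4, 2, 3, 5]
  After s2: [1, 2, 4, 3, 5]
  After s2: [1, 4, 2, 3, 5]
Final permutation: [1, 4, 2, 3, 5]

[1, 4, 2, 3, 5]


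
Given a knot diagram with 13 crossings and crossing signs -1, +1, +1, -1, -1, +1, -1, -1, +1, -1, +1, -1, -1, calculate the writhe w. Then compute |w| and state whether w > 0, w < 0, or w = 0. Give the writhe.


Step 1: Count positive crossings (+1).
Positive crossings: 5
Step 2: Count negative crossings (-1).
Negative crossings: 8
Step 3: Writhe = (positive) - (negative)
w = 5 - 8 = -3
Step 4: |w| = 3, and w is negative

-3


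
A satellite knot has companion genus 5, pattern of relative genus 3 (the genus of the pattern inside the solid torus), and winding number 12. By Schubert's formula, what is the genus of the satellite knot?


Schubert: g(satellite) = g_rel(pattern) + |winding| * g(companion),
where g_rel(pattern) is the genus of the pattern relative to the solid torus.
= 3 + 12 * 5
= 3 + 60 = 63

63


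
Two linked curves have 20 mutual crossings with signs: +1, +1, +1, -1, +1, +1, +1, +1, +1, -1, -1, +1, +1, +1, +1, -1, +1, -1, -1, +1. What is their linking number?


Step 1: Count positive crossings: 14
Step 2: Count negative crossings: 6
Step 3: Sum of signs = 14 - 6 = 8
Step 4: Linking number = sum/2 = 8/2 = 4

4


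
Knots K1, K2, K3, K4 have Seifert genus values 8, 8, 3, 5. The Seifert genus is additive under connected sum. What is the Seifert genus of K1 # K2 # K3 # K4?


The Seifert genus is additive under connected sum.
Seifert genus(K1 # K2 # K3 # K4) = (8) + (8) + (3) + (5)
= 24

24


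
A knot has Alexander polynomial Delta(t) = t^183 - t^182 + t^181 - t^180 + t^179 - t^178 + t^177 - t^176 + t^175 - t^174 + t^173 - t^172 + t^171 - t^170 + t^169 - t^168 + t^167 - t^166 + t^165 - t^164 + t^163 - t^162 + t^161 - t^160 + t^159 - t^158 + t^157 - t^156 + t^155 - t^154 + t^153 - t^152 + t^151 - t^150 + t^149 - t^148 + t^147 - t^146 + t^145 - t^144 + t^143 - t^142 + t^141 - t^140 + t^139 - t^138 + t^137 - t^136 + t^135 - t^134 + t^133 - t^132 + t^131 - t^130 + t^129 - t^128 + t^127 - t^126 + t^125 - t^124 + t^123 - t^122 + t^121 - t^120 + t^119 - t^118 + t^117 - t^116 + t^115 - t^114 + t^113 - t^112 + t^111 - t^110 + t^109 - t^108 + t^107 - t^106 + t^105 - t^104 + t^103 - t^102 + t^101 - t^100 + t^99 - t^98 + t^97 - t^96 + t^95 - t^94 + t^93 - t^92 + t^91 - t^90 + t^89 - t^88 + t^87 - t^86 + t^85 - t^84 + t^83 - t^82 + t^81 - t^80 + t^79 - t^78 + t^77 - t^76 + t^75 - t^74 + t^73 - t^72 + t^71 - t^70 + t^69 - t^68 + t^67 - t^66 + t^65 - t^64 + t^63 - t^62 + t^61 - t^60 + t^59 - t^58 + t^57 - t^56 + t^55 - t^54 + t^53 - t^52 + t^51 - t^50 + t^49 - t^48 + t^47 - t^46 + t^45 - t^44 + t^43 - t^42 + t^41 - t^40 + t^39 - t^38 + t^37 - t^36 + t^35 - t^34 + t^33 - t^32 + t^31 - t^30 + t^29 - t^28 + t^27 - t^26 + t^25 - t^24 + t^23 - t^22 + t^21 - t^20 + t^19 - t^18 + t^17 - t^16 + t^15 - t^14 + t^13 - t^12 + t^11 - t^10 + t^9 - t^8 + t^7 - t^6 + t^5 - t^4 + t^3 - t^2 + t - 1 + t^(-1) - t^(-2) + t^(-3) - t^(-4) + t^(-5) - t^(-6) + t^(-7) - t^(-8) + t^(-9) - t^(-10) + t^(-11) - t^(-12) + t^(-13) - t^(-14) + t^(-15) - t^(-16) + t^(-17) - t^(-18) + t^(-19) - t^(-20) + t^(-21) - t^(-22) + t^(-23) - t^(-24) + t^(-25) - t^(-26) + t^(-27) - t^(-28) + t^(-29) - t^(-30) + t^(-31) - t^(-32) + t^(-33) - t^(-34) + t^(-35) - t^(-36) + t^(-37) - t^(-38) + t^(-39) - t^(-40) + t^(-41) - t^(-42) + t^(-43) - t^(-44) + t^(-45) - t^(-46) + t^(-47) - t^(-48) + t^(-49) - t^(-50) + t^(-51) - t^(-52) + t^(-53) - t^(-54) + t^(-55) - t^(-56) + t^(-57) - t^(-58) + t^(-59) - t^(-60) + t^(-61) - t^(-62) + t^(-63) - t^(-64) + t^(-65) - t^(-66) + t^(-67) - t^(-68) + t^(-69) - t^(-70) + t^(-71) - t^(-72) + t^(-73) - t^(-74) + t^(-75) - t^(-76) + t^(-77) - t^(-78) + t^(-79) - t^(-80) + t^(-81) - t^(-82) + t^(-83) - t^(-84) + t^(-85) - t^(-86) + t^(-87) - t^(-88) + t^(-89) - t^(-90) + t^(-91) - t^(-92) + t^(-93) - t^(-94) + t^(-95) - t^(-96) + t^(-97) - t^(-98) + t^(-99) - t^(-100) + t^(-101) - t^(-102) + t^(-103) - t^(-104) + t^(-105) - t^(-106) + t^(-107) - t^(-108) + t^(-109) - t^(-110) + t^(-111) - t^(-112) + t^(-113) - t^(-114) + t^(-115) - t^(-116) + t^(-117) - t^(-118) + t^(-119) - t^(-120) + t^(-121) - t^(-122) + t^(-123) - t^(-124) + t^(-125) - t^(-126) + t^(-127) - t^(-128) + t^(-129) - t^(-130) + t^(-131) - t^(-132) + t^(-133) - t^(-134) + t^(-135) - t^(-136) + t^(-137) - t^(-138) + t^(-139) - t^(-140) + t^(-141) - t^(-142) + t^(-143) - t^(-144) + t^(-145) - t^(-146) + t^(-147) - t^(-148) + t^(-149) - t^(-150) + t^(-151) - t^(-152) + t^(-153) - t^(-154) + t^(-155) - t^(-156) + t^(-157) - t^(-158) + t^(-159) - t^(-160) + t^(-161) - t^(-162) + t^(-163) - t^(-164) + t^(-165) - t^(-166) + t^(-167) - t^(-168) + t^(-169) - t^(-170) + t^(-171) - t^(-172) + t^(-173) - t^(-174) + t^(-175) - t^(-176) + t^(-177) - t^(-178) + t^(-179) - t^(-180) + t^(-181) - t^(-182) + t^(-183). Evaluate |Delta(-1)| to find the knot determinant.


Step 1: The polynomial has 367 terms with alternating signs, exponents from 183 down to -183.
Step 2: Substitute t = -1. The i-th term has coefficient (-1)^i and exponent (m-i),
  so its value is (-1)^i * (-1)^(m-i) = (-1)^m = -1 for every i.
Step 3: All 367 terms equal -1, so Delta(-1) = 367 * (-1) = -367
Step 4: |Delta(-1)| = 367

367


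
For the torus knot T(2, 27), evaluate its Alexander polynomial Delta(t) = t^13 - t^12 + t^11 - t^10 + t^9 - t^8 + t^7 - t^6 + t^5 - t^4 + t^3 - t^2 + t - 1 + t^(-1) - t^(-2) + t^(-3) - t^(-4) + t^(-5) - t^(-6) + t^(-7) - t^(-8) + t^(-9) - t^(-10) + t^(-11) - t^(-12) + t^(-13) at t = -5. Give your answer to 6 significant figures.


Substituting t = -5 into Delta(t) = t^13 - t^12 + t^11 - t^10 + t^9 - t^8 + t^7 - t^6 + t^5 - t^4 + t^3 - t^2 + t - 1 + t^(-1) - t^(-2) + t^(-3) - t^(-4) + t^(-5) - t^(-6) + t^(-7) - t^(-8) + t^(-9) - t^(-10) + t^(-11) - t^(-12) + t^(-13):
Term values: (-1220703125) + (-244140625) + (-48828125) + (-9765625) + (-1953125) + (-390625) + (-78125) + (-15625) + (-3125) + (-625) + (-125) + (-25) + (-5) + (-1) + (-0.2) + (-0.04) + (-0.008) + (-0.0016) + (-0.00032) + (-6.4e-05) + (-1.28e-05) + (-2.56e-06) + (-5.12e-07) + (-1.024e-07) + (-2.048e-08) + (-4.096e-09) + (-8.192e-10)
Sum = -1525878906
Rounded to 6 significant figures: -1.52588e+09

-1.52588e+09


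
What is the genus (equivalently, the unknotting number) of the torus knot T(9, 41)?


For a torus knot T(p,q), both the unknotting number and genus equal (p-1)(q-1)/2.
= (9-1)(41-1)/2
= 8*40/2
= 320/2 = 160

160


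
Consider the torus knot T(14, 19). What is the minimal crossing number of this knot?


For a torus knot T(p, q) with gcd(p,q)=1,
the crossing number is min(p*(q-1), q*(p-1)).
p*(q-1) = 14*18 = 252
q*(p-1) = 19*13 = 247
min(252, 247) = 247

247


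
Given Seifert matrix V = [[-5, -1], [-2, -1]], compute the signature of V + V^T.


Step 1: V + V^T = [[-10, -3], [-3, -2]]
Step 2: trace = -12, det = 11
Step 3: Discriminant = (-12)^2 - 4*11 = 100
Step 4: Eigenvalues: -1, -11
Step 5: Signature = (# positive eigenvalues) - (# negative eigenvalues) = -2

-2


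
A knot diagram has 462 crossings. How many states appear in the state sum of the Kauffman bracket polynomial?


Each crossing contributes 2 choices (A-smoothing or B-smoothing).
Total states = 2^462 = 11908525658859223294760121268437066290850060053501019099651935423375594096449911575776314174894302258147533153997065059263030913083222523904

11908525658859223294760121268437066290850060053501019099651935423375594096449911575776314174894302258147533153997065059263030913083222523904


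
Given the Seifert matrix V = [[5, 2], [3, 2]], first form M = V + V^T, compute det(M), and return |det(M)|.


Step 1: Form V + V^T where V = [[5, 2], [3, 2]]
  V^T = [[5, 3], [2, 2]]
  V + V^T = [[10, 5], [5, 4]]
Step 2: det(V + V^T) = 10*4 - 5*5
  = 40 - 25 = 15
Step 3: Knot determinant = |det(V + V^T)| = |15| = 15

15


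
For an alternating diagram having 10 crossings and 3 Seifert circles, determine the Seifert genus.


For alternating knots, g = (c - s + 1)/2.
= (10 - 3 + 1)/2
= 8/2 = 4

4


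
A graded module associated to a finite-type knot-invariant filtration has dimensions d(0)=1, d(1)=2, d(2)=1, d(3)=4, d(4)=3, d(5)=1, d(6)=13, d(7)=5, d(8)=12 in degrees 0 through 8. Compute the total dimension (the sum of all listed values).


Total dimension = d(0) + d(1) + ... + d(8)
= 1 + 2 + 1 + 4 + 3 + 1 + 13 + 5 + 12
= 42

42


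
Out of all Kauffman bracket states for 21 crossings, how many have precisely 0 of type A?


We choose which 0 of 21 crossings get A-smoothings.
C(21, 0) = 21! / (0! * 21!)
= 1

1


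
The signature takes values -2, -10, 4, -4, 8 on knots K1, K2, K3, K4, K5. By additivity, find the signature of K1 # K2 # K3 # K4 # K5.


The signature is additive under connected sum.
signature(K1 # K2 # K3 # K4 # K5) = (-2) + (-10) + (4) + (-4) + (8)
= -4

-4


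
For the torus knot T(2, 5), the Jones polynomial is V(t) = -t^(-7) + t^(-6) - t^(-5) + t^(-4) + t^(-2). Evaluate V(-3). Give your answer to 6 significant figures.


Substituting t = -3 into V(t) = -t^(-7) + t^(-6) - t^(-5) + t^(-4) + t^(-2):
  (-)t^(-7) = 0.000457247
  (+)t^(-6) = 0.00137174
  (-)t^(-5) = 0.00411523
  (+)t^(-4) = 0.0123457
  (+)t^(-2) = 0.111111
Sum = (0.000457247) + (0.00137174) + (0.00411523) + (0.0123457) + (0.111111)
= 0.1294010059
Rounded to 6 significant figures: 0.129401

0.129401


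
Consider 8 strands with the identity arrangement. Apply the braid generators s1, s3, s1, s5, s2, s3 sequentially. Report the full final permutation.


Starting with identity [1, 2, 3, 4, 5, 6, 7, 8].
Apply generators in sequence:
  After s1: [2, 1, 3, 4, 5, 6, 7, 8]
  After s3: [2, 1, 4, 3, 5, 6, 7, 8]
  After s1: [1, 2, 4, 3, 5, 6, 7, 8]
  After s5: [1, 2, 4, 3, 6, 5, 7, 8]
  After s2: [1, 4, 2, 3, 6, 5, 7, 8]
  After s3: [1, 4, 3, 2, 6, 5, 7, 8]
Final permutation: [1, 4, 3, 2, 6, 5, 7, 8]

[1, 4, 3, 2, 6, 5, 7, 8]


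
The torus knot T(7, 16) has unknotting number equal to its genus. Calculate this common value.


For a torus knot T(p,q), both the unknotting number and genus equal (p-1)(q-1)/2.
= (7-1)(16-1)/2
= 6*15/2
= 90/2 = 45

45


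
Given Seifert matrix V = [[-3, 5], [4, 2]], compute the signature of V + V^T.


Step 1: V + V^T = [[-6, 9], [9, 4]]
Step 2: trace = -2, det = -105
Step 3: Discriminant = (-2)^2 - 4*(-105) = 424
Step 4: Eigenvalues: 9.29563, -11.2956
Step 5: Signature = (# positive eigenvalues) - (# negative eigenvalues) = 0

0


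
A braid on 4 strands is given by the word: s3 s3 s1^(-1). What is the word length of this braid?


The word length counts the number of generators (including inverses).
Listing each generator: s3, s3, s1^(-1)
There are 3 generators in this braid word.

3


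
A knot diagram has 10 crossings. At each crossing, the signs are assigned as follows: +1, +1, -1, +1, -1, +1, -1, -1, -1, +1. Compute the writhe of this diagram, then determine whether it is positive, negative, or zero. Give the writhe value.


Step 1: Count positive crossings (+1).
Positive crossings: 5
Step 2: Count negative crossings (-1).
Negative crossings: 5
Step 3: Writhe = (positive) - (negative)
w = 5 - 5 = 0
Step 4: |w| = 0, and w is zero

0


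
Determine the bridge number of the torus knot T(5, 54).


The bridge number of T(p,q) is min(p,q).
min(5, 54) = 5

5


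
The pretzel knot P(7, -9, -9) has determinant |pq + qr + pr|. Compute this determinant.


Step 1: Compute pq + qr + pr.
pq = 7*(-9) = -63
qr = (-9)*(-9) = 81
pr = 7*(-9) = -63
pq + qr + pr = -63 + 81 + (-63) = -45
Step 2: Take absolute value.
det(P(7,-9,-9)) = |-45| = 45

45


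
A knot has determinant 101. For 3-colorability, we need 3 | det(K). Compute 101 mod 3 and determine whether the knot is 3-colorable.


Step 1: A knot is p-colorable if and only if p divides its determinant.
Step 2: Compute 101 mod 3.
101 = 33 * 3 + 2
Step 3: 101 mod 3 = 2
Step 4: The knot is 3-colorable: no

2


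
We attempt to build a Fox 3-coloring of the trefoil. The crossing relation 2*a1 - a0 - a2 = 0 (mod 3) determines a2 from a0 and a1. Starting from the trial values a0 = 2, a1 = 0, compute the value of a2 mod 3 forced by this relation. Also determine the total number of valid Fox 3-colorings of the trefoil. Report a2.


Step 1: Apply the given crossing relation 2*a1 - a0 - a2 = 0 (mod 3).
  a2 = 2*a1 - a0 mod 3
  a2 = 2*0 - 2 mod 3
  a2 = 0 - 2 mod 3
  a2 = -2 mod 3 = 1
Step 2: The trefoil has determinant 3.
  Number of Fox p-colorings (p prime) is p^2 if p = 3, else p.
  Since p = 3 divides det = 3, the trefoil is 3-colorable.
  (Indeed for p = 3 any choice of a0, a1 extends to a valid coloring; the trial (a0, a1, a2) = (2, 0, 1) satisfies all three crossing relations.)
  Total colorings = 3^2 = 9
Step 3: a2 = 1, total Fox 3-colorings = 9

1


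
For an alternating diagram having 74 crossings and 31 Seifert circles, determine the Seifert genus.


For alternating knots, g = (c - s + 1)/2.
= (74 - 31 + 1)/2
= 44/2 = 22

22


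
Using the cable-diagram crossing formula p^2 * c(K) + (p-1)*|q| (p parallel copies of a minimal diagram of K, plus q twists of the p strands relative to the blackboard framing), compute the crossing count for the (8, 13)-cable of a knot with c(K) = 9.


Step 1: Each of the c(K) crossings of the companion diagram becomes p*p = p^2 crossings among the p parallel strands, and each of the |q| twists s_1 s_2 ... s_(p-1) adds (p-1) crossings.
  Crossings = p^2 * c(K) + (p-1)*|q|
Step 2: = 8^2 * 9 + (8-1)*13
Step 3: = 64*9 + 7*13
Step 4: = 576 + 91 = 667

667


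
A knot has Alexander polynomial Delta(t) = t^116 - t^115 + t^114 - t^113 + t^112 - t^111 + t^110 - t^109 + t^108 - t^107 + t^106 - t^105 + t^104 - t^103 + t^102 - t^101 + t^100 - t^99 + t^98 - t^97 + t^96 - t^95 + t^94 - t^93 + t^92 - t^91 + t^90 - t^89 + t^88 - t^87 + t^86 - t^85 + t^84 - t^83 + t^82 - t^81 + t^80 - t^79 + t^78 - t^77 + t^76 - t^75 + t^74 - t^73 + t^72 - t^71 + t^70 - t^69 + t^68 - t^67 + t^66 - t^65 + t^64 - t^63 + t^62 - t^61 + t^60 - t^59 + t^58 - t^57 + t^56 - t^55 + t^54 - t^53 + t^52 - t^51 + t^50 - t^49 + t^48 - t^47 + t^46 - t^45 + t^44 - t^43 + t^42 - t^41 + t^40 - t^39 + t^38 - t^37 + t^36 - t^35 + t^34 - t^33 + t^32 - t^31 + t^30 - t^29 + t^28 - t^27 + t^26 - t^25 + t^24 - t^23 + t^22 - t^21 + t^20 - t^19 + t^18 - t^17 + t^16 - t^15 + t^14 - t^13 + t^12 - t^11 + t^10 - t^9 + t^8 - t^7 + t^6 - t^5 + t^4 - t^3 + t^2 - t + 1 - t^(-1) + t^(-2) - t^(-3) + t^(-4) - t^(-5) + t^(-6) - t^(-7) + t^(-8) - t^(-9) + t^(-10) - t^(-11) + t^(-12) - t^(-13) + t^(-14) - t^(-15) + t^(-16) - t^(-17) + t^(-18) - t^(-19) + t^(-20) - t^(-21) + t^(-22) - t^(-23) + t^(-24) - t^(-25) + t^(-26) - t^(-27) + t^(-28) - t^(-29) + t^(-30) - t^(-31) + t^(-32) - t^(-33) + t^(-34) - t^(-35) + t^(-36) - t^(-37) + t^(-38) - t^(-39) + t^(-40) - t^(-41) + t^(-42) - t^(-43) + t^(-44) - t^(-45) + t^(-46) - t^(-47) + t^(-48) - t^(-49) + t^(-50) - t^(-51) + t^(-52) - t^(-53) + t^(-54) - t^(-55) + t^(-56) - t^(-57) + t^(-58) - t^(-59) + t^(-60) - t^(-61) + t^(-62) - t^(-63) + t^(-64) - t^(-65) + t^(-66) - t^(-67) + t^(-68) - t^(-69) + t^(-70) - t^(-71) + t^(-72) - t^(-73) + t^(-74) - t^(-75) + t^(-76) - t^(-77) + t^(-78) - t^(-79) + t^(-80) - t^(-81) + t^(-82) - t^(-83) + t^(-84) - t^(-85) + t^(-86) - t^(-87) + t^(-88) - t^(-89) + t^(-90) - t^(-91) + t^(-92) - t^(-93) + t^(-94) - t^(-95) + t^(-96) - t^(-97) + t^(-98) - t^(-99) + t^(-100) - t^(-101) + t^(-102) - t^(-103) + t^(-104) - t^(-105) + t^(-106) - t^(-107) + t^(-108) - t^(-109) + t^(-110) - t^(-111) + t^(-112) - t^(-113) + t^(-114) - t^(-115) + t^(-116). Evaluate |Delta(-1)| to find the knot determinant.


Step 1: The polynomial has 233 terms with alternating signs, exponents from 116 down to -116.
Step 2: Substitute t = -1. The i-th term has coefficient (-1)^i and exponent (m-i),
  so its value is (-1)^i * (-1)^(m-i) = (-1)^m = 1 for every i.
Step 3: All 233 terms equal 1, so Delta(-1) = 233 * (1) = 233
Step 4: |Delta(-1)| = 233

233


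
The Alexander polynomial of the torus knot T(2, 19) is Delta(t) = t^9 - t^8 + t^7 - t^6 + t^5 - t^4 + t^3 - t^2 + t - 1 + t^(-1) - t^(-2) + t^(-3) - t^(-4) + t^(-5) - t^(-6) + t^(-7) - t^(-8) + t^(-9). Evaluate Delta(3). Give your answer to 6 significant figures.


Substituting t = 3 into Delta(t) = t^9 - t^8 + t^7 - t^6 + t^5 - t^4 + t^3 - t^2 + t - 1 + t^(-1) - t^(-2) + t^(-3) - t^(-4) + t^(-5) - t^(-6) + t^(-7) - t^(-8) + t^(-9):
Term values: (19683) + (-6561) + (2187) + (-729) + (243) + (-81) + (27) + (-9) + (3) + (-1) + (0.333333) + (-0.111111) + (0.037037) + (-0.0123457) + (0.00411523) + (-0.00137174) + (0.000457247) + (-0.000152416) + (5.08053e-05)
Sum = 14762.25001
Rounded to 6 significant figures: 14762.3

14762.3


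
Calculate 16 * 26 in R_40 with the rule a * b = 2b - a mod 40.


16 * 26 = 2*26 - 16 mod 40
= 52 - 16 mod 40
= 36 mod 40 = 36

36


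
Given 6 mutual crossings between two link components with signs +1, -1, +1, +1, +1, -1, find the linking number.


Step 1: Count positive crossings: 4
Step 2: Count negative crossings: 2
Step 3: Sum of signs = 4 - 2 = 2
Step 4: Linking number = sum/2 = 2/2 = 1

1


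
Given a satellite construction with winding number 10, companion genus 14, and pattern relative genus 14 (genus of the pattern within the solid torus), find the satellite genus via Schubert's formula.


Schubert: g(satellite) = g_rel(pattern) + |winding| * g(companion),
where g_rel(pattern) is the genus of the pattern relative to the solid torus.
= 14 + 10 * 14
= 14 + 140 = 154

154


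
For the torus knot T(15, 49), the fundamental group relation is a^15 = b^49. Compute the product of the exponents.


The relation is a^15 = b^49.
Product of exponents = 15 * 49
= 735

735


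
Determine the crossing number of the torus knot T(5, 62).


For a torus knot T(p, q) with gcd(p,q)=1,
the crossing number is min(p*(q-1), q*(p-1)).
p*(q-1) = 5*61 = 305
q*(p-1) = 62*4 = 248
min(305, 248) = 248

248


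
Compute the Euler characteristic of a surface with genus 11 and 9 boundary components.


chi = 2 - 2g - b
= 2 - 2*11 - 9
= 2 - 22 - 9 = -29

-29


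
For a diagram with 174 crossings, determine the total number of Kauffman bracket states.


Each crossing contributes 2 choices (A-smoothing or B-smoothing).
Total states = 2^174 = 23945242826029513411849172299223580994042798784118784

23945242826029513411849172299223580994042798784118784


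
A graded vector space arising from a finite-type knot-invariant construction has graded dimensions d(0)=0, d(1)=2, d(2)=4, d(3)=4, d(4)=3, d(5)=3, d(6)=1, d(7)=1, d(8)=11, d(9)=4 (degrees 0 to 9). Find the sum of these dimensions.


Total dimension = d(0) + d(1) + ... + d(9)
= 0 + 2 + 4 + 4 + 3 + 3 + 1 + 1 + 11 + 4
= 33

33


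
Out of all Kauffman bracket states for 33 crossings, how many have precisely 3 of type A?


We choose which 3 of 33 crossings get A-smoothings.
C(33, 3) = 33! / (3! * 30!)
= 5456

5456


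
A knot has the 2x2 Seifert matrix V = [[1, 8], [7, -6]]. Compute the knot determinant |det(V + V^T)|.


Step 1: Form V + V^T where V = [[1, 8], [7, -6]]
  V^T = [[1, 7], [8, -6]]
  V + V^T = [[2, 15], [15, -12]]
Step 2: det(V + V^T) = 2*(-12) - 15*15
  = -24 - 225 = -249
Step 3: Knot determinant = |det(V + V^T)| = |-249| = 249

249


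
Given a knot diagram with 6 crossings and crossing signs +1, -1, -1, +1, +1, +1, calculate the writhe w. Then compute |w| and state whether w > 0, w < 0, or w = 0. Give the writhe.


Step 1: Count positive crossings (+1).
Positive crossings: 4
Step 2: Count negative crossings (-1).
Negative crossings: 2
Step 3: Writhe = (positive) - (negative)
w = 4 - 2 = 2
Step 4: |w| = 2, and w is positive

2


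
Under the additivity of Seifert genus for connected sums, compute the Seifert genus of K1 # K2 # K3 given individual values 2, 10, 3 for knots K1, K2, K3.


The Seifert genus is additive under connected sum.
Seifert genus(K1 # K2 # K3) = (2) + (10) + (3)
= 15

15


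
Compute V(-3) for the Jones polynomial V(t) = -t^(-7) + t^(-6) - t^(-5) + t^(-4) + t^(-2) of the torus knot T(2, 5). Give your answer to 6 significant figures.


Substituting t = -3 into V(t) = -t^(-7) + t^(-6) - t^(-5) + t^(-4) + t^(-2):
  (-)t^(-7) = 0.000457247
  (+)t^(-6) = 0.00137174
  (-)t^(-5) = 0.00411523
  (+)t^(-4) = 0.0123457
  (+)t^(-2) = 0.111111
Sum = (0.000457247) + (0.00137174) + (0.00411523) + (0.0123457) + (0.111111)
= 0.1294010059
Rounded to 6 significant figures: 0.129401

0.129401


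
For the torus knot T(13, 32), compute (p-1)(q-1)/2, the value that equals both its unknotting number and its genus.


For a torus knot T(p,q), both the unknotting number and genus equal (p-1)(q-1)/2.
= (13-1)(32-1)/2
= 12*31/2
= 372/2 = 186

186


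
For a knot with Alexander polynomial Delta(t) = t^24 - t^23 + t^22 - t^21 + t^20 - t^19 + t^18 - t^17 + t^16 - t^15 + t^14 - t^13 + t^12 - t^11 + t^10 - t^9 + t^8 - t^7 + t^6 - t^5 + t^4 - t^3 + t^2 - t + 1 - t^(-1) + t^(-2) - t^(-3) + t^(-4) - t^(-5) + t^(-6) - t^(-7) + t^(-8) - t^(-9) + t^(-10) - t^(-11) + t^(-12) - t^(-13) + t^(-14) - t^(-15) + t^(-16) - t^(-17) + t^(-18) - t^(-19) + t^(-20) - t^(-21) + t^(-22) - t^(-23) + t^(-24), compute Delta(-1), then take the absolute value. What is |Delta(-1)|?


Step 1: The polynomial has 49 terms with alternating signs, exponents from 24 down to -24.
Step 2: Substitute t = -1. The i-th term has coefficient (-1)^i and exponent (m-i),
  so its value is (-1)^i * (-1)^(m-i) = (-1)^m = 1 for every i.
Step 3: All 49 terms equal 1, so Delta(-1) = 49 * (1) = 49
Step 4: |Delta(-1)| = 49

49


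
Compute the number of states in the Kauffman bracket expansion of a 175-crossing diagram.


Each crossing contributes 2 choices (A-smoothing or B-smoothing).
Total states = 2^175 = 47890485652059026823698344598447161988085597568237568

47890485652059026823698344598447161988085597568237568


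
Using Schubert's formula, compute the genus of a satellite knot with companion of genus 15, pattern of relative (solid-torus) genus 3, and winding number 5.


Schubert: g(satellite) = g_rel(pattern) + |winding| * g(companion),
where g_rel(pattern) is the genus of the pattern relative to the solid torus.
= 3 + 5 * 15
= 3 + 75 = 78

78


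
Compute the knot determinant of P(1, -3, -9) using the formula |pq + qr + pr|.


Step 1: Compute pq + qr + pr.
pq = 1*(-3) = -3
qr = (-3)*(-9) = 27
pr = 1*(-9) = -9
pq + qr + pr = -3 + 27 + (-9) = 15
Step 2: Take absolute value.
det(P(1,-3,-9)) = |15| = 15

15


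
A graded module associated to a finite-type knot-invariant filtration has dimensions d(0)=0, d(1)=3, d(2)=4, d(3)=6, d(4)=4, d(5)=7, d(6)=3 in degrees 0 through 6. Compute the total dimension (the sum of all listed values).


Total dimension = d(0) + d(1) + ... + d(6)
= 0 + 3 + 4 + 6 + 4 + 7 + 3
= 27

27


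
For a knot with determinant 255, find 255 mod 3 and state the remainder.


Step 1: A knot is p-colorable if and only if p divides its determinant.
Step 2: Compute 255 mod 3.
255 = 85 * 3 + 0
Step 3: 255 mod 3 = 0
Step 4: The knot is 3-colorable: yes

0


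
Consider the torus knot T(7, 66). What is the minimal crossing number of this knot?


For a torus knot T(p, q) with gcd(p,q)=1,
the crossing number is min(p*(q-1), q*(p-1)).
p*(q-1) = 7*65 = 455
q*(p-1) = 66*6 = 396
min(455, 396) = 396

396


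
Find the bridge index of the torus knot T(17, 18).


The bridge number of T(p,q) is min(p,q).
min(17, 18) = 17

17


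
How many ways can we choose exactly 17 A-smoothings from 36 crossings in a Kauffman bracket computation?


We choose which 17 of 36 crossings get A-smoothings.
C(36, 17) = 36! / (17! * 19!)
= 8597496600

8597496600


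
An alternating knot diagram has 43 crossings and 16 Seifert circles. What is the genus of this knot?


For alternating knots, g = (c - s + 1)/2.
= (43 - 16 + 1)/2
= 28/2 = 14

14


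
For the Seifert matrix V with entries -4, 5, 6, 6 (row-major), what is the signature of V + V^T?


Step 1: V + V^T = [[-8, 11], [11, 12]]
Step 2: trace = 4, det = -217
Step 3: Discriminant = 4^2 - 4*(-217) = 884
Step 4: Eigenvalues: 16.8661, -12.8661
Step 5: Signature = (# positive eigenvalues) - (# negative eigenvalues) = 0

0


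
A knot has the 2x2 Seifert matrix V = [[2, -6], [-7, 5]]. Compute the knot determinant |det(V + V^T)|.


Step 1: Form V + V^T where V = [[2, -6], [-7, 5]]
  V^T = [[2, -7], [-6, 5]]
  V + V^T = [[4, -13], [-13, 10]]
Step 2: det(V + V^T) = 4*10 - (-13)*(-13)
  = 40 - 169 = -129
Step 3: Knot determinant = |det(V + V^T)| = |-129| = 129

129
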